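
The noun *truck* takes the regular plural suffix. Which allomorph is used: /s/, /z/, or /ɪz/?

The stem *truck* ends in a voiceless non-sibilant consonant.
The plural suffix surfaces as /ɪz/ after sibilants, /s/ after other voiceless consonants, and /z/ after other voiced sounds.
So the plural -s on *truck* is pronounced /s/.

/s/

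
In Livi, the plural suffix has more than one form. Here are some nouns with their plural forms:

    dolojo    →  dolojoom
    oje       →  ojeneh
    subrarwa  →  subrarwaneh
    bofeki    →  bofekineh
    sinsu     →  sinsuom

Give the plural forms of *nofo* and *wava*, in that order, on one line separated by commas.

The suffix is conditioned by the last vowel: -om when the last vowel of the stem is a rounded vowel (*dolojo*, *sinsu*); -neh when the last vowel of the stem is an unrounded vowel (*oje*, *subrarwa*, *bofeki*).
*nofo*: last vowel = /o/, a rounded vowel → -om → *nofoom*.
Since the last vowel of *wava* is /a/ (an unrounded vowel), it takes -neh, giving *wavaneh*.

nofoom, wavaneh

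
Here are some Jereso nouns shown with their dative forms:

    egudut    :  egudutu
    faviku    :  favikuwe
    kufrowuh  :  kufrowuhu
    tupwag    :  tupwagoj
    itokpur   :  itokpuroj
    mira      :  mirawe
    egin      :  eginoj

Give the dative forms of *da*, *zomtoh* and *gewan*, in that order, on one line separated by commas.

The alternation tracks the final sound of the stem — -u when the stem ends in a voiceless consonant (*egudut*, *kufrowuh*); -oj when the stem ends in a voiced consonant (*tupwag*, *itokpur*, *egin*); -we when the stem ends in a vowel (*faviku*, *mira*).
Since the final sound of *da* is /a/ (a vowel), it takes -we, giving *dawe*.
The final sound of *zomtoh* is /h/, which is a voiceless consonant, so the suffix is -u, giving *zomtohu*.
*gewan* — final sound /n/ (a voiced consonant) → -oj → *gewanoj*.

dawe, zomtohu, gewanoj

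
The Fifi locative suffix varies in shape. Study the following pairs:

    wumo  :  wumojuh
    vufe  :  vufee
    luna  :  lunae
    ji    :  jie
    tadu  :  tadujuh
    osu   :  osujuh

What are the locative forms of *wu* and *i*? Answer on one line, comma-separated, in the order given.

Looking at the last vowel of each stem: -juh when the last vowel of the stem is a rounded vowel (*wumo*, *tadu*, *osu*); -e when the last vowel of the stem is an unrounded vowel (*vufe*, *luna*, *ji*).
*wu* — last vowel /u/ (a rounded vowel) → -juh → *wujuh*.
Since the last vowel of *i* is /i/ (an unrounded vowel), it takes -e, giving *ie*.

wujuh, ie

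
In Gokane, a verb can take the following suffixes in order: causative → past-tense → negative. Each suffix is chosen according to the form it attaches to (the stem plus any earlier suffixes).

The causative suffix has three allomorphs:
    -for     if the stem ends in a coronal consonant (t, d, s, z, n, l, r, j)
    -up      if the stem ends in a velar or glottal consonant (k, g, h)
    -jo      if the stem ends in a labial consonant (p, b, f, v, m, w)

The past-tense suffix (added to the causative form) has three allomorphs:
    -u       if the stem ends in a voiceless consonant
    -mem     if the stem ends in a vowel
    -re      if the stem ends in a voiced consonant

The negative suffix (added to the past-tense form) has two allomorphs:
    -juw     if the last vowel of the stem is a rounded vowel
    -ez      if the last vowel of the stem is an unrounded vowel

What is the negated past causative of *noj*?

nojforreez

The final consonant of *noj* is /j/, which is coronal, so the causative suffix is -for, giving *nojfor*.
The causative form *nojfor* — final sound /r/ (a voiced consonant) → -re → *nojforre*.
The past-tense form *nojforre* — last vowel /e/ (an unrounded vowel) → -ez → *nojforreez*.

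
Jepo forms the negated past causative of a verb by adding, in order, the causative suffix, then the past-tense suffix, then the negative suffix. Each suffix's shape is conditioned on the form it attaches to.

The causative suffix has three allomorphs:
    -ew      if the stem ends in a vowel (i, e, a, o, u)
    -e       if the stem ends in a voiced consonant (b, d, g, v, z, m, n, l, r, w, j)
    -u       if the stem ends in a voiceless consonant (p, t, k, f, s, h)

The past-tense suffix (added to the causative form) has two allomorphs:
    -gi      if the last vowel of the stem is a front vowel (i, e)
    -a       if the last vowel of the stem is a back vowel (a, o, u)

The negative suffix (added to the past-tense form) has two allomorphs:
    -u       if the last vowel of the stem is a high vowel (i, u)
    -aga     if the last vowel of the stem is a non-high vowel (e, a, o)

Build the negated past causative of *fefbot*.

Since the final sound of *fefbot* is /t/ (a voiceless consonant), it takes -u, giving *fefbotu*.
The causative form *fefbotu*: last vowel = /u/, a back vowel → -a → *fefbotua*.
Since the last vowel of the past-tense form *fefbotua* is /a/ (a non-high vowel), it takes -aga, giving *fefbotuaaga*.

fefbotuaaga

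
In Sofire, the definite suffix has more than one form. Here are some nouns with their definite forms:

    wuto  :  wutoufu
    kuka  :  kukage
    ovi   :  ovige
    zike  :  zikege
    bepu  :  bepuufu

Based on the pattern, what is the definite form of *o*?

oufu

The suffix is conditioned by the last vowel: -ufu when the last vowel of the stem is a rounded vowel (*wuto*, *bepu*); -ge when the last vowel of the stem is an unrounded vowel (*kuka*, *ovi*, *zike*).
The last vowel of *o* is /o/, which is a rounded vowel, so the suffix is -ufu, giving *oufu*.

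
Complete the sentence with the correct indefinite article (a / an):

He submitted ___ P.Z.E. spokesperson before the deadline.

The indefinite article is chosen by the initial *sound* of the following word, not its spelling.
The initialism *P.Z.E.* is read letter by letter; the first letter, P, is pronounced /piː/, which begins with a consonant sound.
So the article is *a*: He submitted a P.Z.E. spokesperson before the deadline.

a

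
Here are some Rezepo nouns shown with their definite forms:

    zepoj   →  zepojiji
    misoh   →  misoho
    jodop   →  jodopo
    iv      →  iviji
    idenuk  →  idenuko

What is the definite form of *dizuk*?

dizuko

The pattern is voicing of the final consonant: -o when the stem ends in a voiceless consonant (*misoh*, *jodop*, *idenuk*); -iji when the stem ends in a voiced consonant (*zepoj*, *iv*).
*dizuk* — final consonant /k/ (voiceless) → -o → *dizuko*.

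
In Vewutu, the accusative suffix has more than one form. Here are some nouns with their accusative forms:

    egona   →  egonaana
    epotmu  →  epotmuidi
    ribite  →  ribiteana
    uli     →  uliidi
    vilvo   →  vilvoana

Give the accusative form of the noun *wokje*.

Looking at the last vowel of each stem: -idi when the last vowel of the stem is a high vowel (*epotmu*, *uli*); -ana when the last vowel of the stem is a non-high vowel (*egona*, *ribite*, *vilvo*).
*wokje* — last vowel /e/ (a non-high vowel) → -ana → *wokjeana*.

wokjeana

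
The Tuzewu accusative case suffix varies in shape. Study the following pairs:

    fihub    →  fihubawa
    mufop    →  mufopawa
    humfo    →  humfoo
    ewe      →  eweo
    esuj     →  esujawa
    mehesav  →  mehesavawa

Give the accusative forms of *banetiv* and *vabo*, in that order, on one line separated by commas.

banetivawa, vaboo

Looking at the final sound of each stem: -awa when the stem ends in a consonant (*fihub*, *mufop*, *esuj*, *mehesav*); -o when the stem ends in a vowel (*humfo*, *ewe*).
*banetiv*: final sound = /v/, a consonant → -awa → *banetivawa*.
Since the final sound of *vabo* is /o/ (a vowel), it takes -o, giving *vaboo*.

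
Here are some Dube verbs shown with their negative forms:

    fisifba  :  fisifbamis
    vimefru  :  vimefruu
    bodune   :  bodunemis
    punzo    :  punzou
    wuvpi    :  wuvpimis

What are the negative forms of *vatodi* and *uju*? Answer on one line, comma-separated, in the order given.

vatodimis, ujuu

Looking at the last vowel of each stem: -u when the last vowel of the stem is a rounded vowel (*vimefru*, *punzo*); -mis when the last vowel of the stem is an unrounded vowel (*fisifba*, *bodune*, *wuvpi*).
*vatodi* — last vowel /i/ (an unrounded vowel) → -mis → *vatodimis*.
*uju* — last vowel /u/ (a rounded vowel) → -u → *ujuu*.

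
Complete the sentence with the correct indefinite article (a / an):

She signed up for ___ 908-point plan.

a

The indefinite article is chosen by the initial *sound* of the following word, not its spelling.
The number *908* is spoken "nine hundred …", beginning with /naɪn/ — a consonant sound.
So the article is *a*: She signed up for a 908-point plan.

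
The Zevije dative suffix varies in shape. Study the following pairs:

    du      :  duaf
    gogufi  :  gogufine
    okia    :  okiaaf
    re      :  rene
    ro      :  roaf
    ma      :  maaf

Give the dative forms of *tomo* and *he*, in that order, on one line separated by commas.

tomoaf, hene

The suffix is conditioned by the last vowel: -ne when the last vowel of the stem is a front vowel (*gogufi*, *re*); -af when the last vowel of the stem is a back vowel (*du*, *okia*, *ro*, *ma*).
*tomo* — last vowel /o/ (a back vowel) → -af → *tomoaf*.
The last vowel of *he* is /e/, which is a front vowel, so the suffix is -ne, giving *hene*.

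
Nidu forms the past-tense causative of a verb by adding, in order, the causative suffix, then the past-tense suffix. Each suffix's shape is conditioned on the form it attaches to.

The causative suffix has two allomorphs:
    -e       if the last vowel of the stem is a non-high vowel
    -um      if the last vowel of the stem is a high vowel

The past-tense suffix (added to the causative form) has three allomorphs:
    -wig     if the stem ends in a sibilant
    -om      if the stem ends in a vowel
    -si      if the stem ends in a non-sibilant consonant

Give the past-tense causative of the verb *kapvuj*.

kapvujumsi

Since the last vowel of *kapvuj* is /u/ (a high vowel), it takes -um, giving *kapvujum*.
The causative form *kapvujum*: final sound = /m/, a non-sibilant consonant → -si → *kapvujumsi*.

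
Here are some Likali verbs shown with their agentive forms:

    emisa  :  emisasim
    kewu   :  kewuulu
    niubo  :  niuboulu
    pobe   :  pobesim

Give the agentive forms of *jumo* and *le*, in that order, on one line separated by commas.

The suffix is conditioned by the last vowel: -ulu when the last vowel of the stem is a rounded vowel (*kewu*, *niubo*); -sim when the last vowel of the stem is an unrounded vowel (*emisa*, *pobe*).
Since the last vowel of *jumo* is /o/ (a rounded vowel), it takes -ulu, giving *jumoulu*.
Since the last vowel of *le* is /e/ (an unrounded vowel), it takes -sim, giving *lesim*.

jumoulu, lesim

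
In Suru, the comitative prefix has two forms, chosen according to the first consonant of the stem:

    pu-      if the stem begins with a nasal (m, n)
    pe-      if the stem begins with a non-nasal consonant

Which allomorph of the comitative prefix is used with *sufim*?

pe-

*sufim* — first consonant /s/ (non-nasal) → pe-.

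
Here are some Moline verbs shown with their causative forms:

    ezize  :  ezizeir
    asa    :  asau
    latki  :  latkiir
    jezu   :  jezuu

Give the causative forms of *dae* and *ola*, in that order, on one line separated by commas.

daeir, olau

Looking at the last vowel of each stem: -ir when the last vowel of the stem is a front vowel (*ezize*, *latki*); -u when the last vowel of the stem is a back vowel (*asa*, *jezu*).
*dae* — last vowel /e/ (a front vowel) → -ir → *daeir*.
*ola*: last vowel = /a/, a back vowel → -u → *olau*.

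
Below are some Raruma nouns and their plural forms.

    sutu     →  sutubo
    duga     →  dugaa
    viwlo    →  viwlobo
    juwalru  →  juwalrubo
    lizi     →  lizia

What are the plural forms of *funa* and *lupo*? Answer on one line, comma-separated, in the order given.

funaa, lupobo

Looking at the last vowel of each stem: -bo when the last vowel of the stem is a rounded vowel (*sutu*, *viwlo*, *juwalru*); -a when the last vowel of the stem is an unrounded vowel (*duga*, *lizi*).
The last vowel of *funa* is /a/, which is an unrounded vowel, so the suffix is -a, giving *funaa*.
*lupo* — last vowel /o/ (a rounded vowel) → -bo → *lupobo*.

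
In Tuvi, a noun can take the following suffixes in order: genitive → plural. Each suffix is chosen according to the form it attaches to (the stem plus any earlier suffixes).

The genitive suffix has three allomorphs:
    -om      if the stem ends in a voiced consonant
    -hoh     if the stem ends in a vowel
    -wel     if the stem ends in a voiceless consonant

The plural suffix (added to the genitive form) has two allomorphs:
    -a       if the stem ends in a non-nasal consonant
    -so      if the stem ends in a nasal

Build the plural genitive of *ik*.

*ik* — final sound /k/ (a voiceless consonant) → -wel → *ikwel*.
The genitive form *ikwel*: final consonant = /l/, non-nasal → -a → *ikwela*.

ikwela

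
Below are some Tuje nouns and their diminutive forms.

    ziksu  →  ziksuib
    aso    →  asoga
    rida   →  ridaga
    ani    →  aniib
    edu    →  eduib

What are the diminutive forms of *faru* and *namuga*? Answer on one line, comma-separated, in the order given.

Looking at the last vowel of each stem: -ib when the last vowel of the stem is a high vowel (*ziksu*, *ani*, *edu*); -ga when the last vowel of the stem is a non-high vowel (*aso*, *rida*).
*faru*: last vowel = /u/, a high vowel → -ib → *faruib*.
*namuga*: last vowel = /a/, a non-high vowel → -ga → *namugaga*.

faruib, namugaga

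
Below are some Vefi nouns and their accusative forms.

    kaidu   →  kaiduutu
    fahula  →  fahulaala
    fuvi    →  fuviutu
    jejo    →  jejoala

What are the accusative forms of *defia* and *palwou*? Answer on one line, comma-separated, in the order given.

defiaala, palwouutu

The suffix is conditioned by the last vowel: -utu when the last vowel of the stem is a high vowel (*kaidu*, *fuvi*); -ala when the last vowel of the stem is a non-high vowel (*fahula*, *jejo*).
Since the last vowel of *defia* is /a/ (a non-high vowel), it takes -ala, giving *defiaala*.
*palwou* — last vowel /u/ (a high vowel) → -utu → *palwouutu*.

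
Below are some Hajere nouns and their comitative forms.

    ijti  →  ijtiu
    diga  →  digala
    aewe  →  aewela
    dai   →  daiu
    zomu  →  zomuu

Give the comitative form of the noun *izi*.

iziu

Looking at the last vowel of each stem: -u when the last vowel of the stem is a high vowel (*ijti*, *dai*, *zomu*); -la when the last vowel of the stem is a non-high vowel (*diga*, *aewe*).
Since the last vowel of *izi* is /i/ (a high vowel), it takes -u, giving *iziu*.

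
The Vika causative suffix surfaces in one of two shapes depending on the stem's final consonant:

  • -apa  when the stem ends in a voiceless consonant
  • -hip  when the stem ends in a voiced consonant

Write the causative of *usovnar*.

usovnarhip

*usovnar* — final consonant /r/ (voiced) → -hip → *usovnarhip*.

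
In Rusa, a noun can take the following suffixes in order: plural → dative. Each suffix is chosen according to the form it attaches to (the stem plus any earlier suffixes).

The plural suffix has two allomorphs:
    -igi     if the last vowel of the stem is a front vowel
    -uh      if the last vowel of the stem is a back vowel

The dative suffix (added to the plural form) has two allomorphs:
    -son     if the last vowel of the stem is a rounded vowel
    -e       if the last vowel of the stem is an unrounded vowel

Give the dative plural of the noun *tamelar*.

Since the last vowel of *tamelar* is /a/ (a back vowel), it takes -uh, giving *tamelaruh*.
The plural form *tamelaruh*: last vowel = /u/, a rounded vowel → -son → *tamelaruhson*.

tamelaruhson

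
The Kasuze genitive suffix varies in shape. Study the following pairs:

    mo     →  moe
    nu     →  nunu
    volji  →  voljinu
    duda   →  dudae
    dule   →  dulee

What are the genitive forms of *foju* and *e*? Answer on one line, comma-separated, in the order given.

fojunu, ee

The alternation tracks the last vowel of the stem — -nu when the last vowel of the stem is a high vowel (*nu*, *volji*); -e when the last vowel of the stem is a non-high vowel (*mo*, *duda*, *dule*).
*foju* — last vowel /u/ (a high vowel) → -nu → *fojunu*.
*e*: last vowel = /e/, a non-high vowel → -e → *ee*.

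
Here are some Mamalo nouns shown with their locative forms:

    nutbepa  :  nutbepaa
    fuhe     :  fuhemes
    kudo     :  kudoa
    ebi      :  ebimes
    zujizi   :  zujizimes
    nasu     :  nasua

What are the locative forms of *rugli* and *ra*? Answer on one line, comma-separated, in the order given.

ruglimes, raa

The suffix is conditioned by the last vowel: -mes when the last vowel of the stem is a front vowel (*fuhe*, *ebi*, *zujizi*); -a when the last vowel of the stem is a back vowel (*nutbepa*, *kudo*, *nasu*).
Since the last vowel of *rugli* is /i/ (a front vowel), it takes -mes, giving *ruglimes*.
The last vowel of *ra* is /a/, which is a back vowel, so the suffix is -a, giving *raa*.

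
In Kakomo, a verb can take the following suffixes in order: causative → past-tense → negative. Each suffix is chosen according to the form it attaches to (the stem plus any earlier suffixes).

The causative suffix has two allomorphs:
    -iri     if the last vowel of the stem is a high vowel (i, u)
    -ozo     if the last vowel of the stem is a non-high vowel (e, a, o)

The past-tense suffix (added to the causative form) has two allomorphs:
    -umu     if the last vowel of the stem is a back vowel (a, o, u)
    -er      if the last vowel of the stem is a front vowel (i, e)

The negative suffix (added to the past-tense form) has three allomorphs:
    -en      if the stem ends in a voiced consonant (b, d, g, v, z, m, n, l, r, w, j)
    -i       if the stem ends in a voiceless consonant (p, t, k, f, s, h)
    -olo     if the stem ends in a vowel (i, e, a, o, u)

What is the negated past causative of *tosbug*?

The last vowel of *tosbug* is /u/, which is a high vowel, so the causative suffix is -iri, giving *tosbugiri*.
The last vowel of the causative form *tosbugiri* is /i/, which is a front vowel, so the past-tense suffix is -er, giving *tosbugirier*.
Since the final sound of the past-tense form *tosbugirier* is /r/ (a voiced consonant), it takes -en, giving *tosbugirieren*.

tosbugirieren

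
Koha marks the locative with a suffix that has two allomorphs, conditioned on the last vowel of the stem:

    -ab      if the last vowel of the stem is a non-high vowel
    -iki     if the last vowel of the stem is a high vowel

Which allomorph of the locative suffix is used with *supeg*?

-ab

Since the last vowel of *supeg* is /e/ (a non-high vowel), it takes -ab.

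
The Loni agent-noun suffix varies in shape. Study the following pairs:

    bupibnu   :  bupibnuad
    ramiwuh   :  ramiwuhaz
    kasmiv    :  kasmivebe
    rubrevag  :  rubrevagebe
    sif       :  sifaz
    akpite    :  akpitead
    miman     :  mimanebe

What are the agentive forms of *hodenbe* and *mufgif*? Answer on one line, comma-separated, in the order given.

hodenbead, mufgifaz

Looking at the final sound of each stem: -az when the stem ends in a voiceless consonant (*ramiwuh*, *sif*); -ebe when the stem ends in a voiced consonant (*kasmiv*, *rubrevag*, *miman*); -ad when the stem ends in a vowel (*bupibnu*, *akpite*).
*hodenbe* — final sound /e/ (a vowel) → -ad → *hodenbead*.
Since the final sound of *mufgif* is /f/ (a voiceless consonant), it takes -az, giving *mufgifaz*.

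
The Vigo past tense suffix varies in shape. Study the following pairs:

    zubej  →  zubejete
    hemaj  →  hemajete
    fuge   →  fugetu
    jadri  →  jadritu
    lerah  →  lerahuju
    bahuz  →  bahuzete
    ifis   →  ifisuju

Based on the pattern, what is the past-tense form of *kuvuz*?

Looking at the final sound of each stem: -uju when the stem ends in a voiceless consonant (*lerah*, *ifis*); -ete when the stem ends in a voiced consonant (*zubej*, *hemaj*, *bahuz*); -tu when the stem ends in a vowel (*fuge*, *jadri*).
Since the final sound of *kuvuz* is /z/ (a voiced consonant), it takes -ete, giving *kuvuzete*.

kuvuzete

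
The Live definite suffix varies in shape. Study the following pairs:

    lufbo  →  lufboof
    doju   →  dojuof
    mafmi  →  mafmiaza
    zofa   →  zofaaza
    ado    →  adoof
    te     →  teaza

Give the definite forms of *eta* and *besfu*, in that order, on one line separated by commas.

etaaza, besfuof

The alternation tracks the last vowel of the stem — -of when the last vowel of the stem is a rounded vowel (*lufbo*, *doju*, *ado*); -aza when the last vowel of the stem is an unrounded vowel (*mafmi*, *zofa*, *te*).
The last vowel of *eta* is /a/, which is an unrounded vowel, so the suffix is -aza, giving *etaaza*.
Since the last vowel of *besfu* is /u/ (a rounded vowel), it takes -of, giving *besfuof*.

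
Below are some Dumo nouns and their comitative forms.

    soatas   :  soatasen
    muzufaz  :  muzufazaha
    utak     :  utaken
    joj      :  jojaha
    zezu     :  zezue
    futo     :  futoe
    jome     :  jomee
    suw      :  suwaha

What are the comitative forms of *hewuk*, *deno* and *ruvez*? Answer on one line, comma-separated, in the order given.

The alternation tracks the final sound of the stem — -en when the stem ends in a voiceless consonant (*soatas*, *utak*); -aha when the stem ends in a voiced consonant (*muzufaz*, *joj*, *suw*); -e when the stem ends in a vowel (*zezu*, *futo*, *jome*).
*hewuk* — final sound /k/ (a voiceless consonant) → -en → *hewuken*.
The final sound of *deno* is /o/, which is a vowel, so the suffix is -e, giving *denoe*.
Since the final sound of *ruvez* is /z/ (a voiced consonant), it takes -aha, giving *ruvezaha*.

hewuken, denoe, ruvezaha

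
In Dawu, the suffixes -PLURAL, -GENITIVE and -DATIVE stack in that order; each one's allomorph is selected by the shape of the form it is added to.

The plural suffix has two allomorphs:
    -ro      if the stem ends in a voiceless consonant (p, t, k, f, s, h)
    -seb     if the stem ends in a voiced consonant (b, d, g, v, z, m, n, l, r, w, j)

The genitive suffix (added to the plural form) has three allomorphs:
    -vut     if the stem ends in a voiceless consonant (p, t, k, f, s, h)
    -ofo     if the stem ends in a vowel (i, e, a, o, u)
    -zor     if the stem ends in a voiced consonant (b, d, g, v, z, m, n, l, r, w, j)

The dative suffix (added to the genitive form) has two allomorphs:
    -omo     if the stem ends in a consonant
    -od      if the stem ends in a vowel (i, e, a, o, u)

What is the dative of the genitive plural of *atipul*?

*atipul* — final consonant /l/ (voiced) → -seb → *atipulseb*.
The plural form *atipulseb*: final sound = /b/, a voiced consonant → -zor → *atipulsebzor*.
The final sound of the genitive form *atipulsebzor* is /r/, which is a consonant, so the dative suffix is -omo, giving *atipulsebzoromo*.

atipulsebzoromo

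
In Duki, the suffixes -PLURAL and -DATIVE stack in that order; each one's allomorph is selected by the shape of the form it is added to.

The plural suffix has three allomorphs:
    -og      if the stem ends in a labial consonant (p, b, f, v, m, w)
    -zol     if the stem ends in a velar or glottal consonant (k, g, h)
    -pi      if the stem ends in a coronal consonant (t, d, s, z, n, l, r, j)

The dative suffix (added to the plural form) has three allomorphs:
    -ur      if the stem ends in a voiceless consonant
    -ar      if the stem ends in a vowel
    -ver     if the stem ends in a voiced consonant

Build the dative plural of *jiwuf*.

jiwufogver

The final consonant of *jiwuf* is /f/, which is labial, so the plural suffix is -og, giving *jiwufog*.
The plural form *jiwufog* — final sound /g/ (a voiced consonant) → -ver → *jiwufogver*.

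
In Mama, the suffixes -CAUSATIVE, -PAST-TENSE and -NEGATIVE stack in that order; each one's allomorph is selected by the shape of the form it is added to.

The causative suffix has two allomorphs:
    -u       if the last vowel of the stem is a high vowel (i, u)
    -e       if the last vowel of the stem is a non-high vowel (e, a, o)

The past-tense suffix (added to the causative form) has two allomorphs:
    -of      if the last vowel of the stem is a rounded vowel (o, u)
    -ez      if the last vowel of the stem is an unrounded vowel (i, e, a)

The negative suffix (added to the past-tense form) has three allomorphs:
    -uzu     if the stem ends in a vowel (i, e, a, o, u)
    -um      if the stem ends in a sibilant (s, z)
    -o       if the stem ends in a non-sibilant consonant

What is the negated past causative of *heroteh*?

*heroteh*: last vowel = /e/, a non-high vowel → -e → *herotehe*.
The causative form *herotehe*: last vowel = /e/, an unrounded vowel → -ez → *heroteheez*.
The past-tense form *heroteheez*: final sound = /z/, a sibilant → -um → *heroteheezum*.

heroteheezum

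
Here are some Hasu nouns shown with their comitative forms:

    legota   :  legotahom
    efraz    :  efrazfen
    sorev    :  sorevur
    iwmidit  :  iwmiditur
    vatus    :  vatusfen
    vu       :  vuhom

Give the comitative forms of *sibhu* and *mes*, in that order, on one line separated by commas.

The suffix is conditioned by the final sound: -fen when the stem ends in a sibilant (*efraz*, *vatus*); -ur when the stem ends in a non-sibilant consonant (*sorev*, *iwmidit*); -hom when the stem ends in a vowel (*legota*, *vu*).
*sibhu* — final sound /u/ (a vowel) → -hom → *sibhuhom*.
*mes* — final sound /s/ (a sibilant) → -fen → *mesfen*.

sibhuhom, mesfen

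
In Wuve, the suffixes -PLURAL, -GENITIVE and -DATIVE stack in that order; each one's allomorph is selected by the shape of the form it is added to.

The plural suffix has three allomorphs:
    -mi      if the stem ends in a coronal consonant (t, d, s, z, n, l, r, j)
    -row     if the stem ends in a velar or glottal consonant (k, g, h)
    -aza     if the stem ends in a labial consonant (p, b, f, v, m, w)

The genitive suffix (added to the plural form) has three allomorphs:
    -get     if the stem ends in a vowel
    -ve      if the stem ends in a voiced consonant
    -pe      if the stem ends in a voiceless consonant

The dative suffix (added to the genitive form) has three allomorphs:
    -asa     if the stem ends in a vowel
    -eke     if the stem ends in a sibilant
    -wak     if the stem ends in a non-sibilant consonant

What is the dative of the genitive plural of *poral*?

poralmigetwak

*poral*: final consonant = /l/, coronal → -mi → *poralmi*.
The plural form *poralmi* — final sound /i/ (a vowel) → -get → *poralmiget*.
The genitive form *poralmiget* — final sound /t/ (a non-sibilant consonant) → -wak → *poralmigetwak*.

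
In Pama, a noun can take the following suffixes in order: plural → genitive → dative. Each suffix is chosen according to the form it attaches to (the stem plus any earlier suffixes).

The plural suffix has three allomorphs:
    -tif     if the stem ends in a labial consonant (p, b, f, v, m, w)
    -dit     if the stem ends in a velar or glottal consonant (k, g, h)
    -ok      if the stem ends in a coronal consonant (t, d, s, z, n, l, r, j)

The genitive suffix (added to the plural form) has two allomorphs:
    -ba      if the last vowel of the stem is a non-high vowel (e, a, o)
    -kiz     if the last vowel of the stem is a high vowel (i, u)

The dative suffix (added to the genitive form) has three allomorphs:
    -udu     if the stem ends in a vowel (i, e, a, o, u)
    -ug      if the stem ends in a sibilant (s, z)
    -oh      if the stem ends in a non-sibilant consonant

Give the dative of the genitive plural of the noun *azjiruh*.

Since the final consonant of *azjiruh* is /h/ (velar/glottal), it takes -dit, giving *azjiruhdit*.
The last vowel of the plural form *azjiruhdit* is /i/, which is a high vowel, so the genitive suffix is -kiz, giving *azjiruhditkiz*.
The genitive form *azjiruhditkiz* — final sound /z/ (a sibilant) → -ug → *azjiruhditkizug*.

azjiruhditkizug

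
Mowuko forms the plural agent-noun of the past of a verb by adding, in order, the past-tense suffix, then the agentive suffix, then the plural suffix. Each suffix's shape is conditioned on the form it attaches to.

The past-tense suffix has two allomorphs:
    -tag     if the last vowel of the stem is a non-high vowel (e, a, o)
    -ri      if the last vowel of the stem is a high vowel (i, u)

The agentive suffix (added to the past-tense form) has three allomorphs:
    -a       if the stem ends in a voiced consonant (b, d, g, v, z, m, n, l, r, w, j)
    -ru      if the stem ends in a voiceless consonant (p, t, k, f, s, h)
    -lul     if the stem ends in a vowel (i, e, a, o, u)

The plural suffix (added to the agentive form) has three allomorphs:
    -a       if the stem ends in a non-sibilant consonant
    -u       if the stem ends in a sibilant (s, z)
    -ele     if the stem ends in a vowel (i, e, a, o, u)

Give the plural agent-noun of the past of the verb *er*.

ertagaele

The last vowel of *er* is /e/, which is a non-high vowel, so the past-tense suffix is -tag, giving *ertag*.
The final sound of the past-tense form *ertag* is /g/, which is a voiced consonant, so the agentive suffix is -a, giving *ertaga*.
The final sound of the agentive form *ertaga* is /a/, which is a vowel, so the plural suffix is -ele, giving *ertagaele*.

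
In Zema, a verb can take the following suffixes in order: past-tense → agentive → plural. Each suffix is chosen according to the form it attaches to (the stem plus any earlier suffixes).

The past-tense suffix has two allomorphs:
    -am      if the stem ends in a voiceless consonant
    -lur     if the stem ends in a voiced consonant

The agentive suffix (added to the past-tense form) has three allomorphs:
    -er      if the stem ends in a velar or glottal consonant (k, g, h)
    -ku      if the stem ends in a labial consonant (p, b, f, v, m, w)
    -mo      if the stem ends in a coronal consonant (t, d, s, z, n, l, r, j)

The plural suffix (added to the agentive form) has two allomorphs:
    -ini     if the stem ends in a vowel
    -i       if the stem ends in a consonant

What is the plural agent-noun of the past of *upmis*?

*upmis* — final consonant /s/ (voiceless) → -am → *upmisam*.
The final consonant of the past-tense form *upmisam* is /m/, which is labial, so the agentive suffix is -ku, giving *upmisamku*.
The final sound of the agentive form *upmisamku* is /u/, which is a vowel, so the plural suffix is -ini, giving *upmisamkuini*.

upmisamkuini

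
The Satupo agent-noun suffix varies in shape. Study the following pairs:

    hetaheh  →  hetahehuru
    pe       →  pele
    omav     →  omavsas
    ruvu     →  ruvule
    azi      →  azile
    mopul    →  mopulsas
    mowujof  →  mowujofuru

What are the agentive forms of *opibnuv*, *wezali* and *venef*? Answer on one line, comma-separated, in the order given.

The pattern is voicing of the final sound: -uru when the stem ends in a voiceless consonant (*hetaheh*, *mowujof*); -sas when the stem ends in a voiced consonant (*omav*, *mopul*); -le when the stem ends in a vowel (*pe*, *ruvu*, *azi*).
*opibnuv* — final sound /v/ (a voiced consonant) → -sas → *opibnuvsas*.
*wezali*: final sound = /i/, a vowel → -le → *wezalile*.
The final sound of *venef* is /f/, which is a voiceless consonant, so the suffix is -uru, giving *venefuru*.

opibnuvsas, wezalile, venefuru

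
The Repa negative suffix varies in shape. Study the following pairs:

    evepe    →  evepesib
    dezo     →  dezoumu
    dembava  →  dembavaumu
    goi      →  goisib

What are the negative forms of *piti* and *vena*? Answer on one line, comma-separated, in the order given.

The suffix is conditioned by the last vowel: -sib when the last vowel of the stem is a front vowel (*evepe*, *goi*); -umu when the last vowel of the stem is a back vowel (*dezo*, *dembava*).
*piti* — last vowel /i/ (a front vowel) → -sib → *pitisib*.
*vena* — last vowel /a/ (a back vowel) → -umu → *venaumu*.

pitisib, venaumu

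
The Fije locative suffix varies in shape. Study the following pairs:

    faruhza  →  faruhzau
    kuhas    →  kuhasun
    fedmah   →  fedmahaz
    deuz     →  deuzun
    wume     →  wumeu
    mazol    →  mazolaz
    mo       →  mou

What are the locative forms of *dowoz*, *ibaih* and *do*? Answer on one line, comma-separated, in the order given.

dowozun, ibaihaz, dou

Looking at the final sound of each stem: -un when the stem ends in a sibilant (*kuhas*, *deuz*); -az when the stem ends in a non-sibilant consonant (*fedmah*, *mazol*); -u when the stem ends in a vowel (*faruhza*, *wume*, *mo*).
*dowoz* — final sound /z/ (a sibilant) → -un → *dowozun*.
The final sound of *ibaih* is /h/, which is a non-sibilant consonant, so the suffix is -az, giving *ibaihaz*.
The final sound of *do* is /o/, which is a vowel, so the suffix is -u, giving *dou*.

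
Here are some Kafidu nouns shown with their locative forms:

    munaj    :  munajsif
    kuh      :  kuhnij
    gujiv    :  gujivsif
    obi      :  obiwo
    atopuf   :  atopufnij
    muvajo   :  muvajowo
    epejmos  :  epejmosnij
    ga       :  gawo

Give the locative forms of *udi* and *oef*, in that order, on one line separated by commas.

The pattern is voicing of the final sound: -nij when the stem ends in a voiceless consonant (*kuh*, *atopuf*, *epejmos*); -sif when the stem ends in a voiced consonant (*munaj*, *gujiv*); -wo when the stem ends in a vowel (*obi*, *muvajo*, *ga*).
Since the final sound of *udi* is /i/ (a vowel), it takes -wo, giving *udiwo*.
Since the final sound of *oef* is /f/ (a voiceless consonant), it takes -nij, giving *oefnij*.

udiwo, oefnij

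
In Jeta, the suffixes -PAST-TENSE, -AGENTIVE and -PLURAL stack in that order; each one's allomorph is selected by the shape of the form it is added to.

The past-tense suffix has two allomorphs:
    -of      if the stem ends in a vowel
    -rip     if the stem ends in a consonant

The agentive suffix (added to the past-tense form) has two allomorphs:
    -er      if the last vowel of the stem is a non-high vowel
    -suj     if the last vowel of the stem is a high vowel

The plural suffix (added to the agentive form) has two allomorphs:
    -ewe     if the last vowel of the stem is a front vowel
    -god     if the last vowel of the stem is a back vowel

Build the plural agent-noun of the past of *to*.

*to* — final sound /o/ (a vowel) → -of → *toof*.
The past-tense form *toof*: last vowel = /o/, a non-high vowel → -er → *toofer*.
The last vowel of the agentive form *toofer* is /e/, which is a front vowel, so the plural suffix is -ewe, giving *tooferewe*.

tooferewe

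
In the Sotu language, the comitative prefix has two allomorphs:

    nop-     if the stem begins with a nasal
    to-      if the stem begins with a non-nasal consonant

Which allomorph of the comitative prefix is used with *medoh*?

nop-

*medoh*: first consonant = /m/, a nasal → nop-.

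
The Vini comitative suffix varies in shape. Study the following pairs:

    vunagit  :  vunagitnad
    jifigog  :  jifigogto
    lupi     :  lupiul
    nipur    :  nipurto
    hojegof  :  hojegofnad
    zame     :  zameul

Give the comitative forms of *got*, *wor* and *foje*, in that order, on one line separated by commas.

The alternation tracks the final sound of the stem — -nad when the stem ends in a voiceless consonant (*vunagit*, *hojegof*); -to when the stem ends in a voiced consonant (*jifigog*, *nipur*); -ul when the stem ends in a vowel (*lupi*, *zame*).
*got*: final sound = /t/, a voiceless consonant → -nad → *gotnad*.
The final sound of *wor* is /r/, which is a voiced consonant, so the suffix is -to, giving *worto*.
*foje*: final sound = /e/, a vowel → -ul → *fojeul*.

gotnad, worto, fojeul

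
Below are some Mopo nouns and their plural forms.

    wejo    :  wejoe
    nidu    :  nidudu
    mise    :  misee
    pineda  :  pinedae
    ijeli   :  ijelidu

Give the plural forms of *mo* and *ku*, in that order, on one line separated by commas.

The suffix is conditioned by the last vowel: -du when the last vowel of the stem is a high vowel (*nidu*, *ijeli*); -e when the last vowel of the stem is a non-high vowel (*wejo*, *mise*, *pineda*).
*mo*: last vowel = /o/, a non-high vowel → -e → *moe*.
*ku* — last vowel /u/ (a high vowel) → -du → *kudu*.

moe, kudu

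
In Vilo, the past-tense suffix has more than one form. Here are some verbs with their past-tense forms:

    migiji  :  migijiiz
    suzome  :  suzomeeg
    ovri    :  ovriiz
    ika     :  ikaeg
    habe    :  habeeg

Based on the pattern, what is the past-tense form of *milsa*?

milsaeg

The suffix is conditioned by the last vowel: -iz when the last vowel of the stem is a high vowel (*migiji*, *ovri*); -eg when the last vowel of the stem is a non-high vowel (*suzome*, *ika*, *habe*).
*milsa* — last vowel /a/ (a non-high vowel) → -eg → *milsaeg*.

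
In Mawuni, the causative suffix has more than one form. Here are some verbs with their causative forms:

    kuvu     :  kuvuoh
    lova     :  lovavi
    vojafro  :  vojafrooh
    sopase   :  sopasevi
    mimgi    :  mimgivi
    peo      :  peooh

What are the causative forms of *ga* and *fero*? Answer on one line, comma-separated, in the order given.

gavi, ferooh

The alternation tracks the last vowel of the stem — -oh when the last vowel of the stem is a rounded vowel (*kuvu*, *vojafro*, *peo*); -vi when the last vowel of the stem is an unrounded vowel (*lova*, *sopase*, *mimgi*).
*ga*: last vowel = /a/, an unrounded vowel → -vi → *gavi*.
*fero*: last vowel = /o/, a rounded vowel → -oh → *ferooh*.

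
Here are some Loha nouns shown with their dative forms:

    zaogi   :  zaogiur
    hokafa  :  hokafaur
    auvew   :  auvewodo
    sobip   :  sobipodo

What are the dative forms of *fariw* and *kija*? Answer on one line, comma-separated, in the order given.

The pattern is consonant vs. vowel: -odo when the stem ends in a consonant (*auvew*, *sobip*); -ur when the stem ends in a vowel (*zaogi*, *hokafa*).
*fariw* — final sound /w/ (a consonant) → -odo → *fariwodo*.
The final sound of *kija* is /a/, which is a vowel, so the suffix is -ur, giving *kijaur*.

fariwodo, kijaur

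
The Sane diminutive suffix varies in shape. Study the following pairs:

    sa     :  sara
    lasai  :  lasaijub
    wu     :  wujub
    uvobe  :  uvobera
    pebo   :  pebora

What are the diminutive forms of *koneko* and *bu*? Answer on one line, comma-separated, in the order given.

The alternation tracks the last vowel of the stem — -jub when the last vowel of the stem is a high vowel (*lasai*, *wu*); -ra when the last vowel of the stem is a non-high vowel (*sa*, *uvobe*, *pebo*).
Since the last vowel of *koneko* is /o/ (a non-high vowel), it takes -ra, giving *konekora*.
*bu*: last vowel = /u/, a high vowel → -jub → *bujub*.

konekora, bujub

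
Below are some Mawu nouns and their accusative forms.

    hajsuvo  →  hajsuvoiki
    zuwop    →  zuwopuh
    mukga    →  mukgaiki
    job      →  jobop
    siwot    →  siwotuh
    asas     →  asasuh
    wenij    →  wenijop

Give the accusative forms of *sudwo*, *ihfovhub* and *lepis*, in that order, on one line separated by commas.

sudwoiki, ihfovhubop, lepisuh

The alternation tracks the final sound of the stem — -uh when the stem ends in a voiceless consonant (*zuwop*, *siwot*, *asas*); -op when the stem ends in a voiced consonant (*job*, *wenij*); -iki when the stem ends in a vowel (*hajsuvo*, *mukga*).
*sudwo* — final sound /o/ (a vowel) → -iki → *sudwoiki*.
The final sound of *ihfovhub* is /b/, which is a voiced consonant, so the suffix is -op, giving *ihfovhubop*.
*lepis* — final sound /s/ (a voiceless consonant) → -uh → *lepisuh*.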